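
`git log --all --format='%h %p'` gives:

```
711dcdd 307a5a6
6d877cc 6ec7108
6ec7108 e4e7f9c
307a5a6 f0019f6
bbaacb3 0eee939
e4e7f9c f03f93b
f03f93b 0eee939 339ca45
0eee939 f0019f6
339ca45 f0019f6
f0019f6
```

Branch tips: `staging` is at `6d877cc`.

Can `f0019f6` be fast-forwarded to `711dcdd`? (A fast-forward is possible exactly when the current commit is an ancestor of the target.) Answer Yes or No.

Yes

A fast-forward from f0019f6 to 711dcdd is possible iff f0019f6 is an ancestor of 711dcdd.
Ancestors of 711dcdd: {307a5a6, 711dcdd, f0019f6}.
f0019f6 is among them, so fast-forward is possible.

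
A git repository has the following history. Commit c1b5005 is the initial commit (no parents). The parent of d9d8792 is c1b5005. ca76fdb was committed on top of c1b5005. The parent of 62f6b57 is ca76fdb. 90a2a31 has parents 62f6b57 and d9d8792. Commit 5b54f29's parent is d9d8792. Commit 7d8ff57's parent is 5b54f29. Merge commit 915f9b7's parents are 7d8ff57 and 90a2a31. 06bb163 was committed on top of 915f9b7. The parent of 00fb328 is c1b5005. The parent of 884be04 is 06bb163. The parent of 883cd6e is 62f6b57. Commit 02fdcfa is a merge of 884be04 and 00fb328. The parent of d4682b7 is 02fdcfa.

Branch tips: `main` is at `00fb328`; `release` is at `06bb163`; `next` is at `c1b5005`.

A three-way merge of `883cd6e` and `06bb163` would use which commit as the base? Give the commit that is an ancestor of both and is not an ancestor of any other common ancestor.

Ancestors of 883cd6e: {62f6b57, 883cd6e, c1b5005, ca76fdb}.
Ancestors of 06bb163: {06bb163, 5b54f29, 62f6b57, 7d8ff57, 90a2a31, 915f9b7, c1b5005, ca76fdb, d9d8792}.
Common ancestors: {62f6b57, c1b5005, ca76fdb}.
Among these, 62f6b57 is not an ancestor of any other common ancestor — it is the merge base.

62f6b57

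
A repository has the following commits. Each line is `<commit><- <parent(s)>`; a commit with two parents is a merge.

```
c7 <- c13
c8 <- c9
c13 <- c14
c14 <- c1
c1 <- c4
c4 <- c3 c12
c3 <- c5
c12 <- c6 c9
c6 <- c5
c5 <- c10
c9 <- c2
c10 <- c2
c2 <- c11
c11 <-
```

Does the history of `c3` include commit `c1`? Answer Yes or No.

No

Ancestors of c3: {c10, c11, c2, c3, c5}.
c1 is not in that set, so it is not an ancestor of c3.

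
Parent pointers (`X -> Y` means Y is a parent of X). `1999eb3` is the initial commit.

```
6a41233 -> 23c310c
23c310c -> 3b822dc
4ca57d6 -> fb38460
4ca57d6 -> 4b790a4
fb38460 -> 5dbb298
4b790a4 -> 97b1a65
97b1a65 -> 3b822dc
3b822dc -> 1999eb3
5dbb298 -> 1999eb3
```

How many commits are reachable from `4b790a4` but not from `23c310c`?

Reachable from 4b790a4: {1999eb3, 3b822dc, 4b790a4, 97b1a65}.
Reachable from 23c310c: {1999eb3, 23c310c, 3b822dc}.
In 4b790a4's history but not 23c310c's: {4b790a4, 97b1a65} — 2 commits.

2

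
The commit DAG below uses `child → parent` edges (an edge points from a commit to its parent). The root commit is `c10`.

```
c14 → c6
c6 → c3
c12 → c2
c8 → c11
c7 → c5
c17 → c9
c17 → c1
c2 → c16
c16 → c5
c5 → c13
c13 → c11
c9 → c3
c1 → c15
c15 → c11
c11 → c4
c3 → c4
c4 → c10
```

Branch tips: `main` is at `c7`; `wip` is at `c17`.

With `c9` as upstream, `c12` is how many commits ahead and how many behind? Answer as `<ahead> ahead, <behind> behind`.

6 ahead, 2 behind

Reachable from c12: {c10, c11, c12, c13, c16, c2, c4, c5}.
Reachable from c9: {c10, c3, c4, c9}.
Only in c12's history (ahead): {c11, c12, c13, c16, c2, c5} — 6.
Only in c9's history (behind): {c3, c9} — 2.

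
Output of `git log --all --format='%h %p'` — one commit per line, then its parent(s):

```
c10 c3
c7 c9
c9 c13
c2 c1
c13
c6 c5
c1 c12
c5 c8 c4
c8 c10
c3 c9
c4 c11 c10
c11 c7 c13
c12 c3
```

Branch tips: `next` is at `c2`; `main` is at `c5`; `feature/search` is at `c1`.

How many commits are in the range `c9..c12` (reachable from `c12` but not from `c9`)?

2

Reachable from c12: {c12, c13, c3, c9}.
Reachable from c9: {c13, c9}.
In c12's history but not c9's: {c12, c3} — 2 commits.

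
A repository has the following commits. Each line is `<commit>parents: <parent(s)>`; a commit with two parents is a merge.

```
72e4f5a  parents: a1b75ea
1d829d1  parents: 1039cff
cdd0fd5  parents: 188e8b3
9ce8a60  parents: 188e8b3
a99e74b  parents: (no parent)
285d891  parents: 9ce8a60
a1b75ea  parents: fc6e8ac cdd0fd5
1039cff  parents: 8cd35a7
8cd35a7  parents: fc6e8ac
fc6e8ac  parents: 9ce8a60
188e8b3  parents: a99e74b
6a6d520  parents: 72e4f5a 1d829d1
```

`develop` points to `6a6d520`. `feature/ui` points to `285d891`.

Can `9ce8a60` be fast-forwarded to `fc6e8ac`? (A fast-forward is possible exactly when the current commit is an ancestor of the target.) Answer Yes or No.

Yes

A fast-forward from 9ce8a60 to fc6e8ac is possible iff 9ce8a60 is an ancestor of fc6e8ac.
Ancestors of fc6e8ac: {188e8b3, 9ce8a60, a99e74b, fc6e8ac}.
9ce8a60 is among them, so fast-forward is possible.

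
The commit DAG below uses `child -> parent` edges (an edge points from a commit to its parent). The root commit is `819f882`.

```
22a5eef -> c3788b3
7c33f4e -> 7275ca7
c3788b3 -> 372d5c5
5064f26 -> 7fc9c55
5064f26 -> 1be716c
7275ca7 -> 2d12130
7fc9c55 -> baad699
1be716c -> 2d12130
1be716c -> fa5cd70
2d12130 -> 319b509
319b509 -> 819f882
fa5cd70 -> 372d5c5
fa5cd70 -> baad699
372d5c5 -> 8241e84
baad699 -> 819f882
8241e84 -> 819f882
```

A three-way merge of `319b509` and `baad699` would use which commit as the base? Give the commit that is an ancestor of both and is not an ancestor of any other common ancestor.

Ancestors of 319b509: {319b509, 819f882}.
Ancestors of baad699: {819f882, baad699}.
Common ancestors: {819f882}.
The only common ancestor is 819f882, so it is the merge base.

819f882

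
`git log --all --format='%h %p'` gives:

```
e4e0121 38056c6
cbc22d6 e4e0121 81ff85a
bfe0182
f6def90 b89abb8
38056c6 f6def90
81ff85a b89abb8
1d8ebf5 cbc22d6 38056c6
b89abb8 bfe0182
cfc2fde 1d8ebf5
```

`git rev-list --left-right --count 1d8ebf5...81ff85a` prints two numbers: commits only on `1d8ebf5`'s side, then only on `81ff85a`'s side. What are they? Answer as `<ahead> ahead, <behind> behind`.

Reachable from 1d8ebf5: {1d8ebf5, 38056c6, 81ff85a, b89abb8, bfe0182, cbc22d6, e4e0121, f6def90}.
Reachable from 81ff85a: {81ff85a, b89abb8, bfe0182}.
Only in 1d8ebf5's history (ahead): {1d8ebf5, 38056c6, cbc22d6, e4e0121, f6def90} — 5.
Only in 81ff85a's history (behind): {} — 0.

5 ahead, 0 behind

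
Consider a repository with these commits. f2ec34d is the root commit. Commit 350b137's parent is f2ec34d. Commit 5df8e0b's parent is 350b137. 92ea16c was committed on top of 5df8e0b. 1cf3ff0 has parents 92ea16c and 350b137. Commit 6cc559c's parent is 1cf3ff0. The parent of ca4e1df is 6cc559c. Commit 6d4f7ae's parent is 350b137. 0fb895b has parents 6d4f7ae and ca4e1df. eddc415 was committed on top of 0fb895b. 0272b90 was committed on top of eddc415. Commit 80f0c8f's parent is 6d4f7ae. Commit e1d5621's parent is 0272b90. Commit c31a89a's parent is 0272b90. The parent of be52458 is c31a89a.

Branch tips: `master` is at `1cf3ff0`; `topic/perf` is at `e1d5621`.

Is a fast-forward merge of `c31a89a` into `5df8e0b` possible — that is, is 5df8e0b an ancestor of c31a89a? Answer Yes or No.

A fast-forward from 5df8e0b to c31a89a is possible iff 5df8e0b is an ancestor of c31a89a.
Ancestors of c31a89a: {0272b90, 0fb895b, 1cf3ff0, 350b137, 5df8e0b, 6cc559c, 6d4f7ae, 92ea16c, c31a89a, ca4e1df, eddc415, f2ec34d}.
5df8e0b is among them, so fast-forward is possible.

Yes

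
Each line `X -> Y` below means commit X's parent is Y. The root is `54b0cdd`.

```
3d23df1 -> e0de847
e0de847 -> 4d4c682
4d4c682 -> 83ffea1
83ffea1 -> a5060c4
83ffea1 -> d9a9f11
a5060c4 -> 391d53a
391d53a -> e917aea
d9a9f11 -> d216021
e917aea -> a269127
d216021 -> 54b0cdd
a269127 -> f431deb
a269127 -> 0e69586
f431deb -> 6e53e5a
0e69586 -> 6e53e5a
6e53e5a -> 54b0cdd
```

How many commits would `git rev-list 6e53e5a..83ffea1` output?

9

Reachable from 83ffea1: {0e69586, 391d53a, 54b0cdd, 6e53e5a, 83ffea1, a269127, a5060c4, d216021, d9a9f11, e917aea, f431deb}.
Reachable from 6e53e5a: {54b0cdd, 6e53e5a}.
In 83ffea1's history but not 6e53e5a's: {0e69586, 391d53a, 83ffea1, a269127, a5060c4, d216021, d9a9f11, e917aea, f431deb} — 9 commits.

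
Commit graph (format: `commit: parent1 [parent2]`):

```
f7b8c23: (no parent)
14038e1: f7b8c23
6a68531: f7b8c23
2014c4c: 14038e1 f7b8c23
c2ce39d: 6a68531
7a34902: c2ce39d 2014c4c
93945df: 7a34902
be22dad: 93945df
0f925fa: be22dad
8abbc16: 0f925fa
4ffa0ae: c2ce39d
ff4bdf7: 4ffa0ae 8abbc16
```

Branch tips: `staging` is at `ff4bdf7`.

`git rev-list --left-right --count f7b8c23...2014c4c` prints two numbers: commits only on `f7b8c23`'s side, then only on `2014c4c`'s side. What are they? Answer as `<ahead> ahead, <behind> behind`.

0 ahead, 2 behind

Reachable from f7b8c23: {f7b8c23}.
Reachable from 2014c4c: {14038e1, 2014c4c, f7b8c23}.
Only in f7b8c23's history (ahead): {} — 0.
Only in 2014c4c's history (behind): {14038e1, 2014c4c} — 2.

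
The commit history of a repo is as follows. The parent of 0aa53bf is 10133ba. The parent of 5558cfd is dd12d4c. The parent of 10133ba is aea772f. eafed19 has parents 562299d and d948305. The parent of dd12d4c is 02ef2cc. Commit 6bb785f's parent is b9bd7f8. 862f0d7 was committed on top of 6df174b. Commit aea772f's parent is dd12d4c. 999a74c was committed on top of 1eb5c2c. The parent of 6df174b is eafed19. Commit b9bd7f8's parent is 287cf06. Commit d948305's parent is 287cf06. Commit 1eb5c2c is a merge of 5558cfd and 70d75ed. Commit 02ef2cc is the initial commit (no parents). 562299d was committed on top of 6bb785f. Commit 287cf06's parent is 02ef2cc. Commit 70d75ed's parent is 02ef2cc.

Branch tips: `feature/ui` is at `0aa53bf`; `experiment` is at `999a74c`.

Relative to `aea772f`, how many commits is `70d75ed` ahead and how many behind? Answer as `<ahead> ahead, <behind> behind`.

1 ahead, 2 behind

Reachable from 70d75ed: {02ef2cc, 70d75ed}.
Reachable from aea772f: {02ef2cc, aea772f, dd12d4c}.
Only in 70d75ed's history (ahead): {70d75ed} — 1.
Only in aea772f's history (behind): {aea772f, dd12d4c} — 2.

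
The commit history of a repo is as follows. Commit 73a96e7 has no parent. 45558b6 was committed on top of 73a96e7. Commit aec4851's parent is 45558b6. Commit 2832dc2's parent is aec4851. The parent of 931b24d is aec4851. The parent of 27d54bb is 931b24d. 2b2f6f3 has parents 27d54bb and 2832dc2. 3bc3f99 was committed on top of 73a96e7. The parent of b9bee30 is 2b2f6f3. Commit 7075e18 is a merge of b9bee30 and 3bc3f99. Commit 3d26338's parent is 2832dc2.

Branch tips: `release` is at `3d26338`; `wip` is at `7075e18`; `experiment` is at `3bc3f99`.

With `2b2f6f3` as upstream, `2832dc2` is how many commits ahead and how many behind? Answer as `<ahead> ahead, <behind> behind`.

Reachable from 2832dc2: {2832dc2, 45558b6, 73a96e7, aec4851}.
Reachable from 2b2f6f3: {27d54bb, 2832dc2, 2b2f6f3, 45558b6, 73a96e7, 931b24d, aec4851}.
Only in 2832dc2's history (ahead): {} — 0.
Only in 2b2f6f3's history (behind): {27d54bb, 2b2f6f3, 931b24d} — 3.

0 ahead, 3 behind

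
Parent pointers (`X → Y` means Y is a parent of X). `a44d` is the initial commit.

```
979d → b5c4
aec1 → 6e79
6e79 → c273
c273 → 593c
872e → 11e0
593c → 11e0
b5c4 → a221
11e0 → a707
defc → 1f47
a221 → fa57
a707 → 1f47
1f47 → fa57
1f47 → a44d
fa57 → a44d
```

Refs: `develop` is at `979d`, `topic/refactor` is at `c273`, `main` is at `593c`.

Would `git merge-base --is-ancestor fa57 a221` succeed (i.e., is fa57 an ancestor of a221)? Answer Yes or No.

Yes

Ancestors of a221 (commits reachable by following parents): {a221, a44d, fa57}.
fa57 is in that set, so it is an ancestor of a221.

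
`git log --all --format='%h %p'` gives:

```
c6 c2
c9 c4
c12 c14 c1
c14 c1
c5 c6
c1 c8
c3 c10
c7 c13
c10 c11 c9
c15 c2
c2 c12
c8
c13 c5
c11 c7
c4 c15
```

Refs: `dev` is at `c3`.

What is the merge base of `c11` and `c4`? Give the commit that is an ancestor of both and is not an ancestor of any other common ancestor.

Ancestors of c11: {c1, c11, c12, c13, c14, c2, c5, c6, c7, c8}.
Ancestors of c4: {c1, c12, c14, c15, c2, c4, c8}.
Common ancestors: {c1, c12, c14, c2, c8}.
Among these, c2 is not an ancestor of any other common ancestor — it is the merge base.

c2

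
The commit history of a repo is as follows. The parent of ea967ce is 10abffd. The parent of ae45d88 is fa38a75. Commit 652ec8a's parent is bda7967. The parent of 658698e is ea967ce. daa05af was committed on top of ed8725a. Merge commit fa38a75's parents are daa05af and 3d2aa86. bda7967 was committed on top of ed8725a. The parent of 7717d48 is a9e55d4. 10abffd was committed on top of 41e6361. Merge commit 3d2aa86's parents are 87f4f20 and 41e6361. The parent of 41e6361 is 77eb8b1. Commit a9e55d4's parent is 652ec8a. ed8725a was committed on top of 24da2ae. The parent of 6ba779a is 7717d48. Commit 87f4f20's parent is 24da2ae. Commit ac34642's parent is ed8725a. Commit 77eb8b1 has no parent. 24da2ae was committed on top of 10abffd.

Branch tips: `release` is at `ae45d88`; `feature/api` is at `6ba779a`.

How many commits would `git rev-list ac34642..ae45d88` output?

Reachable from ae45d88: {10abffd, 24da2ae, 3d2aa86, 41e6361, 77eb8b1, 87f4f20, ae45d88, daa05af, ed8725a, fa38a75}.
Reachable from ac34642: {10abffd, 24da2ae, 41e6361, 77eb8b1, ac34642, ed8725a}.
In ae45d88's history but not ac34642's: {3d2aa86, 87f4f20, ae45d88, daa05af, fa38a75} — 5 commits.

5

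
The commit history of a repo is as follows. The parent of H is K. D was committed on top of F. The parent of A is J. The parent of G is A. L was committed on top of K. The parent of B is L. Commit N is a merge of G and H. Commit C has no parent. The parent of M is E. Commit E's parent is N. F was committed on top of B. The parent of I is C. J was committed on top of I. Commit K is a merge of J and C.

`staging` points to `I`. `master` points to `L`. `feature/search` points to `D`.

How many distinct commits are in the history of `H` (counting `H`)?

5

Walking parent pointers from H: reachable set = {C, H, I, J, K}.
That is 5 commits.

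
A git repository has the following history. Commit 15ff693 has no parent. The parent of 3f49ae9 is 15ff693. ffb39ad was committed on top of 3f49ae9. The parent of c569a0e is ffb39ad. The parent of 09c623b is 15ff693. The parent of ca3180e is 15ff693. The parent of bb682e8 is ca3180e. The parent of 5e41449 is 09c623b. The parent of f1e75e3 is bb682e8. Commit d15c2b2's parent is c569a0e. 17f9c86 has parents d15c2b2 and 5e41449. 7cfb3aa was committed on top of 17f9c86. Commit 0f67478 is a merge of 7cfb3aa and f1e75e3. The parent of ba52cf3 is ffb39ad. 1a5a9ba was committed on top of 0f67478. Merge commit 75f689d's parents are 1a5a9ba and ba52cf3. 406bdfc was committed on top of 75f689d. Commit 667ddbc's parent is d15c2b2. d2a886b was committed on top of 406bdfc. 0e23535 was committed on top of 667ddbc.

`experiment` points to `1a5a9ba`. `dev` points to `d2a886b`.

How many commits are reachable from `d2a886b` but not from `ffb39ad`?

15

Reachable from d2a886b: {09c623b, 0f67478, 15ff693, 17f9c86, 1a5a9ba, 3f49ae9, 406bdfc, 5e41449, 75f689d, 7cfb3aa, ba52cf3, bb682e8, c569a0e, ca3180e, d15c2b2, d2a886b, f1e75e3, ffb39ad}.
Reachable from ffb39ad: {15ff693, 3f49ae9, ffb39ad}.
In d2a886b's history but not ffb39ad's: {09c623b, 0f67478, 17f9c86, 1a5a9ba, 406bdfc, 5e41449, 75f689d, 7cfb3aa, ba52cf3, bb682e8, c569a0e, ca3180e, d15c2b2, d2a886b, f1e75e3} — 15 commits.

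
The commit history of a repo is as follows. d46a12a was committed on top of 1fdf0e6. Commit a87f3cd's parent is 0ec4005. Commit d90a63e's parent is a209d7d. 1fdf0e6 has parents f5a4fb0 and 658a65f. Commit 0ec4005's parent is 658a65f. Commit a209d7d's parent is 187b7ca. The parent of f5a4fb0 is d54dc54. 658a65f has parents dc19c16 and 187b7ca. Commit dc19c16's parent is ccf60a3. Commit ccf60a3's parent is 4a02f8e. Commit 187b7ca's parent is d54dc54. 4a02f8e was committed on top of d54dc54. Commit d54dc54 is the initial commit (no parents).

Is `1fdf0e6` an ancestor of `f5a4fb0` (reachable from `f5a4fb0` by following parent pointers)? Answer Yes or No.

Ancestors of f5a4fb0: {d54dc54, f5a4fb0}.
1fdf0e6 is not in that set, so it is not an ancestor of f5a4fb0.

No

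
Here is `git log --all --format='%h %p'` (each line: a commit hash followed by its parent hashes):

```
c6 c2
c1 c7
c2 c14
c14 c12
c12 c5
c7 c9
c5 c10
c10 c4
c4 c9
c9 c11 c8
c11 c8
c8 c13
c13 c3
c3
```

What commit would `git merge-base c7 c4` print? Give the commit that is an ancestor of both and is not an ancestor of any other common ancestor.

c9

Ancestors of c7: {c11, c13, c3, c7, c8, c9}.
Ancestors of c4: {c11, c13, c3, c4, c8, c9}.
Common ancestors: {c11, c13, c3, c8, c9}.
Among these, c9 is not an ancestor of any other common ancestor — it is the merge base.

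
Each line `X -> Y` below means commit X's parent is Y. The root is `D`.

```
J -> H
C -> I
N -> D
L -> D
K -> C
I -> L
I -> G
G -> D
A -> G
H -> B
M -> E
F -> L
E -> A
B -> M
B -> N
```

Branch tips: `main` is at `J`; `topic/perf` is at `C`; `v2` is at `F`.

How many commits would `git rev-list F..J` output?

Reachable from J: {A, B, D, E, G, H, J, M, N}.
Reachable from F: {D, F, L}.
In J's history but not F's: {A, B, E, G, H, J, M, N} — 8 commits.

8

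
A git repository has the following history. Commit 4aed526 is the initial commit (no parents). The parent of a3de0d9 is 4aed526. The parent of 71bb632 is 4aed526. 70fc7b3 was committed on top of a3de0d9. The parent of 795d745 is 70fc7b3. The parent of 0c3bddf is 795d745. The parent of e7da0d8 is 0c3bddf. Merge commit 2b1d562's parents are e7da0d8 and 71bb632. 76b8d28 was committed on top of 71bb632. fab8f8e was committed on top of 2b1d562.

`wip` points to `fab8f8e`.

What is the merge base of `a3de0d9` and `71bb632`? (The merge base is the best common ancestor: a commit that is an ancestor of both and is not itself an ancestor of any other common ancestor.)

4aed526

Ancestors of a3de0d9: {4aed526, a3de0d9}.
Ancestors of 71bb632: {4aed526, 71bb632}.
Common ancestors: {4aed526}.
The only common ancestor is 4aed526, so it is the merge base.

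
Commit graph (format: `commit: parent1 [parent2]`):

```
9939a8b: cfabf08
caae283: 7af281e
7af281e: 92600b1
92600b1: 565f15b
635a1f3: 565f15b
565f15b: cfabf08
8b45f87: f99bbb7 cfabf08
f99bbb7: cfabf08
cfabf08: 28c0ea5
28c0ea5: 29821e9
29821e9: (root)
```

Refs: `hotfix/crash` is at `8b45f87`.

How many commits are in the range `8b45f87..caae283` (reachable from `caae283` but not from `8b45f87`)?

4

Reachable from caae283: {28c0ea5, 29821e9, 565f15b, 7af281e, 92600b1, caae283, cfabf08}.
Reachable from 8b45f87: {28c0ea5, 29821e9, 8b45f87, cfabf08, f99bbb7}.
In caae283's history but not 8b45f87's: {565f15b, 7af281e, 92600b1, caae283} — 4 commits.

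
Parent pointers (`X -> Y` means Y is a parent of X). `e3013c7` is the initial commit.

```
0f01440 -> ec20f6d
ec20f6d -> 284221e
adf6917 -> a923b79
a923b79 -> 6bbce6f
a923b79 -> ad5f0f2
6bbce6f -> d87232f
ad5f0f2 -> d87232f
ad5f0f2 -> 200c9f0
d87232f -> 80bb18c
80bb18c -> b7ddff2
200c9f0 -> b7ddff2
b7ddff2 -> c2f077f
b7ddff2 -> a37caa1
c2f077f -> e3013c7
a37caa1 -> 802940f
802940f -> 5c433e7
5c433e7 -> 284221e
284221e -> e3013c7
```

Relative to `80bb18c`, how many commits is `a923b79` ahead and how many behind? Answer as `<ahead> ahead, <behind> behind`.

5 ahead, 0 behind

Reachable from a923b79: {200c9f0, 284221e, 5c433e7, 6bbce6f, 802940f, 80bb18c, a37caa1, a923b79, ad5f0f2, b7ddff2, c2f077f, d87232f, e3013c7}.
Reachable from 80bb18c: {284221e, 5c433e7, 802940f, 80bb18c, a37caa1, b7ddff2, c2f077f, e3013c7}.
Only in a923b79's history (ahead): {200c9f0, 6bbce6f, a923b79, ad5f0f2, d87232f} — 5.
Only in 80bb18c's history (behind): {} — 0.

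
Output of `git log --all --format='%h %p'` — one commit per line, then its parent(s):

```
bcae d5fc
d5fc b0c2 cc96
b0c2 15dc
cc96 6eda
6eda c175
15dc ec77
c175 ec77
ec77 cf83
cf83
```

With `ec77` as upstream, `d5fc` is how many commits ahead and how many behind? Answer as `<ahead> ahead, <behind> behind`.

Reachable from d5fc: {15dc, 6eda, b0c2, c175, cc96, cf83, d5fc, ec77}.
Reachable from ec77: {cf83, ec77}.
Only in d5fc's history (ahead): {15dc, 6eda, b0c2, c175, cc96, d5fc} — 6.
Only in ec77's history (behind): {} — 0.

6 ahead, 0 behind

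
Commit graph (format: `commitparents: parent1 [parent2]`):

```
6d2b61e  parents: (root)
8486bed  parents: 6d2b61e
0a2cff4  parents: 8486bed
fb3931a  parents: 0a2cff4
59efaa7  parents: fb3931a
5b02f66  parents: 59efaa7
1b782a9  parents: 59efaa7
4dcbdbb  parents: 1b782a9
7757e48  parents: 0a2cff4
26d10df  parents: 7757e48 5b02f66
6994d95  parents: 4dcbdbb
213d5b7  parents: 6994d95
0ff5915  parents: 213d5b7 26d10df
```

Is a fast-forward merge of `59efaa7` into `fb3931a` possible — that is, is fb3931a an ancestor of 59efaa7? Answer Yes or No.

A fast-forward from fb3931a to 59efaa7 is possible iff fb3931a is an ancestor of 59efaa7.
Ancestors of 59efaa7: {0a2cff4, 59efaa7, 6d2b61e, 8486bed, fb3931a}.
fb3931a is among them, so fast-forward is possible.

Yes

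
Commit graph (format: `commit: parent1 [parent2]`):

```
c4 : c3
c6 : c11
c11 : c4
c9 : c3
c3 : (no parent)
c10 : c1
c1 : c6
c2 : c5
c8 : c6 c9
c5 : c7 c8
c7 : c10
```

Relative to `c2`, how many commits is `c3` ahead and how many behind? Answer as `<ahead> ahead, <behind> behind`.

Reachable from c3: {c3}.
Reachable from c2: {c1, c10, c11, c2, c3, c4, c5, c6, c7, c8, c9}.
Only in c3's history (ahead): {} — 0.
Only in c2's history (behind): {c1, c10, c11, c2, c4, c5, c6, c7, c8, c9} — 10.

0 ahead, 10 behind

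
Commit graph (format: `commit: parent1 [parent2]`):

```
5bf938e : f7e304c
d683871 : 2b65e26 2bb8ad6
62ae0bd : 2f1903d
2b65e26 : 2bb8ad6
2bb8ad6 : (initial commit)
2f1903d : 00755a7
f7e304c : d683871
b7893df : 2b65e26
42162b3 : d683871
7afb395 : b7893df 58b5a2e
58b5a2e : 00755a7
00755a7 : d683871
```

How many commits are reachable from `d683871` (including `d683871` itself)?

3

Walking parent pointers from d683871: reachable set = {2b65e26, 2bb8ad6, d683871}.
That is 3 commits.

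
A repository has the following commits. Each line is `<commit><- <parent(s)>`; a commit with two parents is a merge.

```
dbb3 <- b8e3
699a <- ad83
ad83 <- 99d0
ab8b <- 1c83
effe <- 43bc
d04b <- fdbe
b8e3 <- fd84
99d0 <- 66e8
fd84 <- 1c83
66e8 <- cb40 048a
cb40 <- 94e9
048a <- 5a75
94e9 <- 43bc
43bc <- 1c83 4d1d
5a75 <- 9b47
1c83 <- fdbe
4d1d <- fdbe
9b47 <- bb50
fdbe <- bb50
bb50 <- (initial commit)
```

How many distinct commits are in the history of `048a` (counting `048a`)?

Walking parent pointers from 048a: reachable set = {048a, 5a75, 9b47, bb50}.
That is 4 commits.

4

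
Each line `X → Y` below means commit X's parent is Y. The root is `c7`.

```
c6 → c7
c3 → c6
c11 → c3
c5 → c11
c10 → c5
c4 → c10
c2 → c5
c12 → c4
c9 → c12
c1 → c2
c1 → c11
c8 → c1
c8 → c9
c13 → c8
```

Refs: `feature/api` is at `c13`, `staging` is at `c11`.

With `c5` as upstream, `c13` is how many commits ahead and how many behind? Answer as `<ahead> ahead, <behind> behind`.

8 ahead, 0 behind

Reachable from c13: {c1, c10, c11, c12, c13, c2, c3, c4, c5, c6, c7, c8, c9}.
Reachable from c5: {c11, c3, c5, c6, c7}.
Only in c13's history (ahead): {c1, c10, c12, c13, c2, c4, c8, c9} — 8.
Only in c5's history (behind): {} — 0.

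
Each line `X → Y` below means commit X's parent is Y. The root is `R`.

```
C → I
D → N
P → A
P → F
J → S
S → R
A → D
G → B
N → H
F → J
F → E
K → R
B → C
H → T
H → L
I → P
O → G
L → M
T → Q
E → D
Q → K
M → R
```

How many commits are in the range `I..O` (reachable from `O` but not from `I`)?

4

Reachable from O: {A, B, C, D, E, F, G, H, I, J, K, L, M, N, O, P, Q, R, S, T}.
Reachable from I: {A, D, E, F, H, I, J, K, L, M, N, P, Q, R, S, T}.
In O's history but not I's: {B, C, G, O} — 4 commits.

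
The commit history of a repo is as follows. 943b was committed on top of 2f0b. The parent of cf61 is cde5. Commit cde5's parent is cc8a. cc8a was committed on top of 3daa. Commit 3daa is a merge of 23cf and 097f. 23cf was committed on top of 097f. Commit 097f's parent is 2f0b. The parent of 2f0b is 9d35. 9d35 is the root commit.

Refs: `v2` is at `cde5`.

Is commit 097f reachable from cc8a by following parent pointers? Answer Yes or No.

Yes

Ancestors of cc8a (commits reachable by following parents): {097f, 23cf, 2f0b, 3daa, 9d35, cc8a}.
097f is in that set, so it is an ancestor of cc8a.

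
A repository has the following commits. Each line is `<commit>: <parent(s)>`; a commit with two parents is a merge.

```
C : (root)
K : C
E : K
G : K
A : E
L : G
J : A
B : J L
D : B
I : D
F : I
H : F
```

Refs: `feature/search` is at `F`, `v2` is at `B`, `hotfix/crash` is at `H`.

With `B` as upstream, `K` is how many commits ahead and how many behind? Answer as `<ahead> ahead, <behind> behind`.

Reachable from K: {C, K}.
Reachable from B: {A, B, C, E, G, J, K, L}.
Only in K's history (ahead): {} — 0.
Only in B's history (behind): {A, B, E, G, J, L} — 6.

0 ahead, 6 behind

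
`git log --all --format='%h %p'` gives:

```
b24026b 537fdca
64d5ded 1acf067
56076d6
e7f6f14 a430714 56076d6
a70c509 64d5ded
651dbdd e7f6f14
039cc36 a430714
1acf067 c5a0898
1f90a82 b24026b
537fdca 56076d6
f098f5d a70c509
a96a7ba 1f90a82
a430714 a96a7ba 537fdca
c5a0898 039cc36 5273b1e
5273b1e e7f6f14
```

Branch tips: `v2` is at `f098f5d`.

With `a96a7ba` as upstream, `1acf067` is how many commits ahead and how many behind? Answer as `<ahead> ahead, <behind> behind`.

6 ahead, 0 behind

Reachable from 1acf067: {039cc36, 1acf067, 1f90a82, 5273b1e, 537fdca, 56076d6, a430714, a96a7ba, b24026b, c5a0898, e7f6f14}.
Reachable from a96a7ba: {1f90a82, 537fdca, 56076d6, a96a7ba, b24026b}.
Only in 1acf067's history (ahead): {039cc36, 1acf067, 5273b1e, a430714, c5a0898, e7f6f14} — 6.
Only in a96a7ba's history (behind): {} — 0.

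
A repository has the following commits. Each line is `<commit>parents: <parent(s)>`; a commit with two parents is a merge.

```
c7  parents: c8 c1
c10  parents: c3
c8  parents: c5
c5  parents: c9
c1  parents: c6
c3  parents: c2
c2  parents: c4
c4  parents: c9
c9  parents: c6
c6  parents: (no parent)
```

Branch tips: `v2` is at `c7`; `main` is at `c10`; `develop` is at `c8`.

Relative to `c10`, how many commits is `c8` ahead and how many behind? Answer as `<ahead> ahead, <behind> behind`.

2 ahead, 4 behind

Reachable from c8: {c5, c6, c8, c9}.
Reachable from c10: {c10, c2, c3, c4, c6, c9}.
Only in c8's history (ahead): {c5, c8} — 2.
Only in c10's history (behind): {c10, c2, c3, c4} — 4.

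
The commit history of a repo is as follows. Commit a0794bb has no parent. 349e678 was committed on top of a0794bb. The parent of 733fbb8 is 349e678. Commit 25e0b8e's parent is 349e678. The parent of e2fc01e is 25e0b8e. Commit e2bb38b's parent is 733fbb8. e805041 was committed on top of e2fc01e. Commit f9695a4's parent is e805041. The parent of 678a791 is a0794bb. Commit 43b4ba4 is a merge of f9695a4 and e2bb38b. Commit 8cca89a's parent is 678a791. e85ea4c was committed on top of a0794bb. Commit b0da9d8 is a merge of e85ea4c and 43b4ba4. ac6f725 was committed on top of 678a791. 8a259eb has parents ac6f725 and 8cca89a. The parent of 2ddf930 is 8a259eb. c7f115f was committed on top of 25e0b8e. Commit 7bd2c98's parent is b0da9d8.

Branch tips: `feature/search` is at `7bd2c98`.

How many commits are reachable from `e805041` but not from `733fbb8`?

3

Reachable from e805041: {25e0b8e, 349e678, a0794bb, e2fc01e, e805041}.
Reachable from 733fbb8: {349e678, 733fbb8, a0794bb}.
In e805041's history but not 733fbb8's: {25e0b8e, e2fc01e, e805041} — 3 commits.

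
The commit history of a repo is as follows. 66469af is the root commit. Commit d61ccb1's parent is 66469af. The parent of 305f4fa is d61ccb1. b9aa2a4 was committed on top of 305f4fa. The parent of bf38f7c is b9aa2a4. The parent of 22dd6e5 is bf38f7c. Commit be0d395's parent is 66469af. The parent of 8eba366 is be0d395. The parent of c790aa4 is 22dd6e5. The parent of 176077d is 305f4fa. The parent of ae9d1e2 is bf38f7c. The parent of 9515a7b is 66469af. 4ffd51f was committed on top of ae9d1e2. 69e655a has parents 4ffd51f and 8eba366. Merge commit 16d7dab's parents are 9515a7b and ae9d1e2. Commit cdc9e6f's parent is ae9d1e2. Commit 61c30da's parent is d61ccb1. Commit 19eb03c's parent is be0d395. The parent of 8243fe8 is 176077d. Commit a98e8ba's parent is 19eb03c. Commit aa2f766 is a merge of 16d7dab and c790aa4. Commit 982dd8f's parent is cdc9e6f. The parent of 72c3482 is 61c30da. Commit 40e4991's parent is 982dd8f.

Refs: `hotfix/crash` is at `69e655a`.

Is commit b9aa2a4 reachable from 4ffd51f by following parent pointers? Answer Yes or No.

Ancestors of 4ffd51f (commits reachable by following parents): {305f4fa, 4ffd51f, 66469af, ae9d1e2, b9aa2a4, bf38f7c, d61ccb1}.
b9aa2a4 is in that set, so it is an ancestor of 4ffd51f.

Yes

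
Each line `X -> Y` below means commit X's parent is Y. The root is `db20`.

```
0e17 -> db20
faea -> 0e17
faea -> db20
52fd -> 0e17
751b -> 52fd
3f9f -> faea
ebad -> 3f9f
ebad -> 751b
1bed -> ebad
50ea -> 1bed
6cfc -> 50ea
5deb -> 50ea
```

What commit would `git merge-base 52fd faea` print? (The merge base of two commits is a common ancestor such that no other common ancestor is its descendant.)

Ancestors of 52fd: {0e17, 52fd, db20}.
Ancestors of faea: {0e17, db20, faea}.
Common ancestors: {0e17, db20}.
Among these, 0e17 is not an ancestor of any other common ancestor — it is the merge base.

0e17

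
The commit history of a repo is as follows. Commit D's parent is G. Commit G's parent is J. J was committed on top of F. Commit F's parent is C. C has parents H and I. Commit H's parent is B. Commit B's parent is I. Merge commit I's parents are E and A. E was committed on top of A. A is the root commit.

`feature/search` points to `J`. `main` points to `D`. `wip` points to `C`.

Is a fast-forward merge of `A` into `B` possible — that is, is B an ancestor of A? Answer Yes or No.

No

A fast-forward from B to A is possible iff B is an ancestor of A.
Ancestors of A: {A}.
B is not among them, so fast-forward is not possible.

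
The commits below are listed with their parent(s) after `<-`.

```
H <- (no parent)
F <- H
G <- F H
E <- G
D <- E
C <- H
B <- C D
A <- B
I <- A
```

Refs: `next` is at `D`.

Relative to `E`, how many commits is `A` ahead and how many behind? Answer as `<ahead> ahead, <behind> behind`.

4 ahead, 0 behind

Reachable from A: {A, B, C, D, E, F, G, H}.
Reachable from E: {E, F, G, H}.
Only in A's history (ahead): {A, B, C, D} — 4.
Only in E's history (behind): {} — 0.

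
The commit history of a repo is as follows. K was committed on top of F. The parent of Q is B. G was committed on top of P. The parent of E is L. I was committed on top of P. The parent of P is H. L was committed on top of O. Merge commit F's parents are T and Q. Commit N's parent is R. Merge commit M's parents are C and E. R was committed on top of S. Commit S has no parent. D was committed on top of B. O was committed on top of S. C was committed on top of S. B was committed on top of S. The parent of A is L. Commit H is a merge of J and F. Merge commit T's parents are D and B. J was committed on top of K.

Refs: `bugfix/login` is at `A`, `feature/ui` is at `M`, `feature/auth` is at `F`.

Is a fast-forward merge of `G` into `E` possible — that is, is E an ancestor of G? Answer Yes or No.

No

A fast-forward from E to G is possible iff E is an ancestor of G.
Ancestors of G: {B, D, F, G, H, J, K, P, Q, S, T}.
E is not among them, so fast-forward is not possible.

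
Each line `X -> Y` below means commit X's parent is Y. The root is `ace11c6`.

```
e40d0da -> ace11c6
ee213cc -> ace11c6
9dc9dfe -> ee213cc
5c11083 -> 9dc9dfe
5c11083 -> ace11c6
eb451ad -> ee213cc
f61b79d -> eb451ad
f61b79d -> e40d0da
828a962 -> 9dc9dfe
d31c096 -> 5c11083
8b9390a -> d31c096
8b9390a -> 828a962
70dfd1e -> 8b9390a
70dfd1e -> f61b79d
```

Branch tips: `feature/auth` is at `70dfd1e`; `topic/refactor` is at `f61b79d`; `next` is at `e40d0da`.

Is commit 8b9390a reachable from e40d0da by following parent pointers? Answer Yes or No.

No

Ancestors of e40d0da: {ace11c6, e40d0da}.
8b9390a is not in that set, so it is not an ancestor of e40d0da.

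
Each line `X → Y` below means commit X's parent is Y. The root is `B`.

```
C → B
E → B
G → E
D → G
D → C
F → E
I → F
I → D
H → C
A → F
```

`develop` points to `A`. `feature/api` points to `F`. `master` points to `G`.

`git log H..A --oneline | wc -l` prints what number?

3

Reachable from A: {A, B, E, F}.
Reachable from H: {B, C, H}.
In A's history but not H's: {A, E, F} — 3 commits.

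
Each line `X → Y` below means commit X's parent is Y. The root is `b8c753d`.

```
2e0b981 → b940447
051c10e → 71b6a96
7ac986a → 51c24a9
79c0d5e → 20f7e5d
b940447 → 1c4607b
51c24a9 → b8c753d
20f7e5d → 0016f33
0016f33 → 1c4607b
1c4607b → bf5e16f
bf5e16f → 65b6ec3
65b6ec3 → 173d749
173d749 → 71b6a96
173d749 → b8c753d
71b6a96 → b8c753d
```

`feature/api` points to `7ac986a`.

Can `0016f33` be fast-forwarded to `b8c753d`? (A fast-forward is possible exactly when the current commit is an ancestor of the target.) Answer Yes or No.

No

A fast-forward from 0016f33 to b8c753d is possible iff 0016f33 is an ancestor of b8c753d.
Ancestors of b8c753d: {b8c753d}.
0016f33 is not among them, so fast-forward is not possible.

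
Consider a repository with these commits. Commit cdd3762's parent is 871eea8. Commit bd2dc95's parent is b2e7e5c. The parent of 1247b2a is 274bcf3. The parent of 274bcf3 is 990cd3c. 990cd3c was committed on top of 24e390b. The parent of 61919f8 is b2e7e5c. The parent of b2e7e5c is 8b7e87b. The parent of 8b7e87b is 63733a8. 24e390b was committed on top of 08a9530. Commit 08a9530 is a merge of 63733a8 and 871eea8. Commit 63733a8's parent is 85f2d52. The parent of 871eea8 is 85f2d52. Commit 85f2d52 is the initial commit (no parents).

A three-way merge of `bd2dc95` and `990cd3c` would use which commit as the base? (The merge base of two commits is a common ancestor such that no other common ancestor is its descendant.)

63733a8

Ancestors of bd2dc95: {63733a8, 85f2d52, 8b7e87b, b2e7e5c, bd2dc95}.
Ancestors of 990cd3c: {08a9530, 24e390b, 63733a8, 85f2d52, 871eea8, 990cd3c}.
Common ancestors: {63733a8, 85f2d52}.
Among these, 63733a8 is not an ancestor of any other common ancestor — it is the merge base.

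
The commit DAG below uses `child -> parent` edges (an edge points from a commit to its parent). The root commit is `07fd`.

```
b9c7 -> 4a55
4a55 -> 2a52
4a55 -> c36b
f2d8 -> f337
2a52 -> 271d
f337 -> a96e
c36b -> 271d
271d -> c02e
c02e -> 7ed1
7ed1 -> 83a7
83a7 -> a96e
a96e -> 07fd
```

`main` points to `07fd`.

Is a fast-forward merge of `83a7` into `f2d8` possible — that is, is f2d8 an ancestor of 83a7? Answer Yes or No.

A fast-forward from f2d8 to 83a7 is possible iff f2d8 is an ancestor of 83a7.
Ancestors of 83a7: {07fd, 83a7, a96e}.
f2d8 is not among them, so fast-forward is not possible.

No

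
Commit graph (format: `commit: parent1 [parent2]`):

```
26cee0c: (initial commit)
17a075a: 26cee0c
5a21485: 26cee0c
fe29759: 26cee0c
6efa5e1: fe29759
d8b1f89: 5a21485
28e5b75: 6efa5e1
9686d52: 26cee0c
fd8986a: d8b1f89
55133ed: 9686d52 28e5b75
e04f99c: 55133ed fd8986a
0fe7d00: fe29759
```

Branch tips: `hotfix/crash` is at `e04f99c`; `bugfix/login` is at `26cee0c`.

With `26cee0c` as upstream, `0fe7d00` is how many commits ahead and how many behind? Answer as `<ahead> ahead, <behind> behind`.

2 ahead, 0 behind

Reachable from 0fe7d00: {0fe7d00, 26cee0c, fe29759}.
Reachable from 26cee0c: {26cee0c}.
Only in 0fe7d00's history (ahead): {0fe7d00, fe29759} — 2.
Only in 26cee0c's history (behind): {} — 0.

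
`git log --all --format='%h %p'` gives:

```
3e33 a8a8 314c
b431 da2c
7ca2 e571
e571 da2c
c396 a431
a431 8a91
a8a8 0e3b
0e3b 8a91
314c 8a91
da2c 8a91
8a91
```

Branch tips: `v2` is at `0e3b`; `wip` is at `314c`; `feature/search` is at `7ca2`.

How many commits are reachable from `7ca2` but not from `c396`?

Reachable from 7ca2: {7ca2, 8a91, da2c, e571}.
Reachable from c396: {8a91, a431, c396}.
In 7ca2's history but not c396's: {7ca2, da2c, e571} — 3 commits.

3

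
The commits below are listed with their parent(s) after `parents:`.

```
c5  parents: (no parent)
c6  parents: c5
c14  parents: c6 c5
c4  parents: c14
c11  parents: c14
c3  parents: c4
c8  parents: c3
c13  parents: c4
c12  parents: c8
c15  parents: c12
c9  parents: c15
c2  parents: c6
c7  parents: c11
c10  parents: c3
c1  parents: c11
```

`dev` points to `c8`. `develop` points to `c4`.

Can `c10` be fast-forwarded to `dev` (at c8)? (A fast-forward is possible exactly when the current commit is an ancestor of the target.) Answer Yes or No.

A fast-forward from c10 to c8 is possible iff c10 is an ancestor of c8.
Ancestors of c8: {c14, c3, c4, c5, c6, c8}.
c10 is not among them, so fast-forward is not possible.

No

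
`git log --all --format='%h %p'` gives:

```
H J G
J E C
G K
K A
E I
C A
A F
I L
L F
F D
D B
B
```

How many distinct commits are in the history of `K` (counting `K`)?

Walking parent pointers from K: reachable set = {A, B, D, F, K}.
That is 5 commits.

5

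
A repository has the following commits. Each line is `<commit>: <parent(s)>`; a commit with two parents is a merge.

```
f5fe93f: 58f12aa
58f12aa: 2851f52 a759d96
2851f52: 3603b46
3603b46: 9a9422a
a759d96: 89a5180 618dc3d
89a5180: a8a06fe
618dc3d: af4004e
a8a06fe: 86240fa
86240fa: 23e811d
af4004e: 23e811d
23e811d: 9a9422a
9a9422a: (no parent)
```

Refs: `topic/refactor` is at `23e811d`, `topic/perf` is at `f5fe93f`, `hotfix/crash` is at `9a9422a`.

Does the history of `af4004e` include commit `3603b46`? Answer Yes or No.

Ancestors of af4004e: {23e811d, 9a9422a, af4004e}.
3603b46 is not in that set, so it is not an ancestor of af4004e.

No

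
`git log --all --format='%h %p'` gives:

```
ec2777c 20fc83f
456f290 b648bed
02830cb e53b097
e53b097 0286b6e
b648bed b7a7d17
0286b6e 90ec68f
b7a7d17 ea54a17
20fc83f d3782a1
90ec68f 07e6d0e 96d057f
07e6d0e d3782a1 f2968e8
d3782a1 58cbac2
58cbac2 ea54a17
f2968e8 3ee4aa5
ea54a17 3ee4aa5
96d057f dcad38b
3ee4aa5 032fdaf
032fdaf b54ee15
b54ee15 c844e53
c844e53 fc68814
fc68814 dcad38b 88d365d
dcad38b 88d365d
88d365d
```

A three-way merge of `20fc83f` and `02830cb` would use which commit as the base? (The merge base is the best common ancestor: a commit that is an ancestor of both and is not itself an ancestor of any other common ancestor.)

Ancestors of 20fc83f: {032fdaf, 20fc83f, 3ee4aa5, 58cbac2, 88d365d, b54ee15, c844e53, d3782a1, dcad38b, ea54a17, fc68814}.
Ancestors of 02830cb: {02830cb, 0286b6e, 032fdaf, 07e6d0e, 3ee4aa5, 58cbac2, 88d365d, 90ec68f, 96d057f, b54ee15, c844e53, d3782a1, dcad38b, e53b097, ea54a17, f2968e8, fc68814}.
Common ancestors: {032fdaf, 3ee4aa5, 58cbac2, 88d365d, b54ee15, c844e53, d3782a1, dcad38b, ea54a17, fc68814}.
Among these, d3782a1 is not an ancestor of any other common ancestor — it is the merge base.

d3782a1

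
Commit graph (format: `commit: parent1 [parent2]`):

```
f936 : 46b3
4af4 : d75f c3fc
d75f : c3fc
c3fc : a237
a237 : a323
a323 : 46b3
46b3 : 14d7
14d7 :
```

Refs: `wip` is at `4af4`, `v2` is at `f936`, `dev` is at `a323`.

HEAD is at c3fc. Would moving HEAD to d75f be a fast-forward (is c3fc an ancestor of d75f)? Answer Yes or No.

Yes

A fast-forward from c3fc to d75f is possible iff c3fc is an ancestor of d75f.
Ancestors of d75f: {14d7, 46b3, a237, a323, c3fc, d75f}.
c3fc is among them, so fast-forward is possible.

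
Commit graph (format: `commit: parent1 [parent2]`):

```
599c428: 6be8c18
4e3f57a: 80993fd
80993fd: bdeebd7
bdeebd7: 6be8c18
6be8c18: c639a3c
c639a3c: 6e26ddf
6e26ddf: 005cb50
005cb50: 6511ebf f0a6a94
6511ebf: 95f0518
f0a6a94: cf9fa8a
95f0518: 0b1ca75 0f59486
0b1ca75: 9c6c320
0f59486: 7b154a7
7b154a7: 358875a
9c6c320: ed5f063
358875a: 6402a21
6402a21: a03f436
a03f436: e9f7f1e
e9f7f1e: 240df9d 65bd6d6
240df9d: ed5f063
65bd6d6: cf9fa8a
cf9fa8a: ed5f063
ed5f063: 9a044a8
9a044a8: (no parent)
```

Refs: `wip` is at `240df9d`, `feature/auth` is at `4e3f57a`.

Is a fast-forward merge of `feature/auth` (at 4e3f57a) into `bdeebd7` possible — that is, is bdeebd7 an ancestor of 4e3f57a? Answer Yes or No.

Yes

A fast-forward from bdeebd7 to 4e3f57a is possible iff bdeebd7 is an ancestor of 4e3f57a.
Ancestors of 4e3f57a: {005cb50, 0b1ca75, 0f59486, 240df9d, 358875a, 4e3f57a, 6402a21, 6511ebf, 65bd6d6, 6be8c18, 6e26ddf, 7b154a7, 80993fd, 95f0518, 9a044a8, 9c6c320, a03f436, bdeebd7, c639a3c, cf9fa8a, e9f7f1e, ed5f063, f0a6a94}.
bdeebd7 is among them, so fast-forward is possible.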